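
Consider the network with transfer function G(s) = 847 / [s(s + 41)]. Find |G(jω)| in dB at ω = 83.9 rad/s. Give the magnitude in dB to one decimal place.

|j83.9 + 41| = √(83.9² + 41²) = 93.38
|j83.9| = 83.9
|G(j83.9)| = 847 / (93.38 × 83.9) = 0.10811
20 log₁₀(0.10811) = -19.32 dB

-19.3 dB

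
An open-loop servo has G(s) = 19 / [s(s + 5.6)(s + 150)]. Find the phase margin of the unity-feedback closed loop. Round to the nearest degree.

Gain crossover: |G(jω)| = 1 at ω ≈ 0.0226 rad/sec.
∠G(j0.0226) = −90° − arctan(0.0226/5.6) − arctan(0.0226/150) ≈ -90.24°
PM = 180° + (-90.24°) = 89.76°

90°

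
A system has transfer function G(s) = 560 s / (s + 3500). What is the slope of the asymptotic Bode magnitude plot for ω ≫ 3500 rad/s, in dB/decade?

With 1 zero and 1 pole, the high-frequency asymptotic slope is 20 × (1 − 1) = 0 dB/decade.

0 dB/decade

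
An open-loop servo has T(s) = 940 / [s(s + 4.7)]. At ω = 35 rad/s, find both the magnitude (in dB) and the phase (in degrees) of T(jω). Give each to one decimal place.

|j35 + 4.7| = √(35² + 4.7²) = 35.31
|j35| = 35
|T(j35)| = 940 / (35.31 × 35) = 0.76052
20 log₁₀(0.76052) = -2.38 dB
∠(j35 + 4.7) = arctan(35/4.7) = 82.35°
∠(j35) = 90.00°
∠T(j35) = − (82.35° + 90.00°) = -172.35°

|T| = -2.4 dB, ∠T = -172.4°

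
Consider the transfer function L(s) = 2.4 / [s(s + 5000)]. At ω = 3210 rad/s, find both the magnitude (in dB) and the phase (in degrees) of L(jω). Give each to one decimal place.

|j3210 + 5000| = √(3210² + 5000²) = 5942
|j3210| = 3210
|L(j3210)| = 2.4 / (5942 × 3210) = 1.2583e-07
20 log₁₀(1.2583e-07) = -138.00 dB
∠(j3210 + 5000) = arctan(3210/5000) = 32.70°
∠(j3210) = 90.00°
∠L(j3210) = − (32.70° + 90.00°) = -122.70°

|L| = -138.0 dB, ∠L = -122.7°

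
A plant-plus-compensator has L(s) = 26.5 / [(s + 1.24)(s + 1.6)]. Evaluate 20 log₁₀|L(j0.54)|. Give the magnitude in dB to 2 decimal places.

|j0.54 + 1.24| = √(0.54² + 1.24²) = 1.352
|j0.54 + 1.6| = √(0.54² + 1.6²) = 1.689
|L(j0.54)| = 26.5 / (1.352 × 1.689) = 11.603
20 log₁₀(11.603) = 21.291 dB

21.29 dB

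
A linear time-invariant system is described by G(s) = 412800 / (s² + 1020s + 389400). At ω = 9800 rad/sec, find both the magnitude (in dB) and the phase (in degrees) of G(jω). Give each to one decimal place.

|G| = -47.3 dB, ∠G = -174.0°

|(j9800)² + 1020(j9800) + 389400| = |-9.5651e+07 + j9.996e+06| = 9.617e+07
|G(j9800)| = 412800 / 9.617e+07 = 0.0042923
20 log₁₀(0.0042923) = -47.35 dB
∠[(j9800)² + 1020(j9800) + 389400] = ∠[-9.5651e+07 + j9.996e+06] = 174.03°
∠G(j9800) = −174.03° = -174.03°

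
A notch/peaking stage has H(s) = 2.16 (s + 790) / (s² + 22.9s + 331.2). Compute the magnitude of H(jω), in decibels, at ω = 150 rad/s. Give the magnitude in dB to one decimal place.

-22.2 dB

|j150 + 790| = √(150² + 790²) = 804.1
|(j150)² + 22.9(j150) + 331.2| = |-22169 + j3435| = 2.243e+04
|H(j150)| = 2.16 × 804.1 / 2.243e+04 = 0.077424
20 log₁₀(0.077424) = -22.22 dB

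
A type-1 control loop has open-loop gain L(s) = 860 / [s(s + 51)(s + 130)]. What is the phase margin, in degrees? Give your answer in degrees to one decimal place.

89.8°

Gain crossover: |L(jω)| = 1 at ω ≈ 0.13 rad/s.
∠L(j0.13) = −90° − arctan(0.13/51) − arctan(0.13/130) ≈ -90.20°
PM = 180° + (-90.20°) = 89.80°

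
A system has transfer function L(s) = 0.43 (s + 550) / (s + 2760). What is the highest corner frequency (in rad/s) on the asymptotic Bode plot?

Break frequencies occur at each pole and zero magnitude: 550 rad/s, 2760 rad/s.
The highest is 2760 rad/s.

2760 rad/s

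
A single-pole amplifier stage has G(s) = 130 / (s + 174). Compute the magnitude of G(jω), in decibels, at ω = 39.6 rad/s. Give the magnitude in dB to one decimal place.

|j39.6 + 174| = √(39.6² + 174²) = 178.4
|G(j39.6)| = 130 / 178.4 = 0.7285
20 log₁₀(0.7285) = -2.75 dB

-2.8 dB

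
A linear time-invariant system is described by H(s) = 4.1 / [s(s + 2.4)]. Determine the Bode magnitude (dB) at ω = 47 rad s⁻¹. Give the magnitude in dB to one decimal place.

-54.6 dB

|j47 + 2.4| = √(47² + 2.4²) = 47.06
|j47| = 47
|H(j47)| = 4.1 / (47.06 × 47) = 0.0018536
20 log₁₀(0.0018536) = -54.64 dB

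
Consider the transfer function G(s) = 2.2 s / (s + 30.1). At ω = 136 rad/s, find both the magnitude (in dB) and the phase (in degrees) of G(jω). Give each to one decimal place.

|G| = 6.6 dB, ∠G = 12.5 deg

|j136| = 136
|j136 + 30.1| = √(136² + 30.1²) = 139.3
|G(j136)| = 2.2 × 136 / 139.3 = 2.148
20 log₁₀(2.148) = 6.64 dB
∠(j136) = 90.00°
∠(j136 + 30.1) = arctan(136/30.1) = 77.52°
∠G(j136) = 90.00° − 77.52° = 12.48°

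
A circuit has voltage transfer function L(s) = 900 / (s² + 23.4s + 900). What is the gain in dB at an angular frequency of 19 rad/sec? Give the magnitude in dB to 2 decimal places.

2.20 dB

|(j19)² + 23.4(j19) + 900| = |539 + j444.6| = 698.7
|L(j19)| = 900 / 698.7 = 1.2881
20 log₁₀(1.2881) = 2.199 dB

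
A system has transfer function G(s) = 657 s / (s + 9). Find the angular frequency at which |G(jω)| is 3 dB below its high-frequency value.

For a single-pole high-pass, the −3 dB point is at the pole: ω = 9 rad/s.

9 rad/s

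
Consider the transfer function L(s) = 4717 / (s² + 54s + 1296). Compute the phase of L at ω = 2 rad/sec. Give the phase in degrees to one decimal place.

∠[(j2)² + 54(j2) + 1296] = ∠[1292 + j108] = 4.78°
∠L(j2) = −4.78° = -4.78°

-4.8°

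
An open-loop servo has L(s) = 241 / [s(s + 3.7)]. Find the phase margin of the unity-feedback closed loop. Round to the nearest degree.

14°

Gain crossover: |L(jω)| = 1 at ω ≈ 15.3 rad/s.
∠L(j15.3) = −90° − arctan(15.3/3.7) ≈ -166.41°
PM = 180° + (-166.41°) = 13.59°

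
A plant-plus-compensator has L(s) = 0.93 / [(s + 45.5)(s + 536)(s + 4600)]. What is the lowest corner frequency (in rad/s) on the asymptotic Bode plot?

45.5 rad/s

Break frequencies occur at each pole and zero magnitude: 45.5 rad/s, 536 rad/s, 4600 rad/s.
The lowest is 45.5 rad/s.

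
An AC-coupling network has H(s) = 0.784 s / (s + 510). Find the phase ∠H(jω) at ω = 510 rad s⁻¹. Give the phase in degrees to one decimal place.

45.0°

∠(j510) = 90.00°
∠(j510 + 510) = arctan(510/510) = 45.00°
∠H(j510) = 90.00° − 45.00° = 45.00°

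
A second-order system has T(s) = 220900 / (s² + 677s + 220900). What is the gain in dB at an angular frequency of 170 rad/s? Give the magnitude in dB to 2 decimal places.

-0.12 dB

|(j170)² + 677(j170) + 220900| = |1.92e+05 + j1.1509e+05| = 2.239e+05
|T(j170)| = 220900 / 2.239e+05 = 0.98681
20 log₁₀(0.98681) = -0.115 dB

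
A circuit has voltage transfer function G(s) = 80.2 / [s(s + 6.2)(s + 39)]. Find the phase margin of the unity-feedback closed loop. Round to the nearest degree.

86 deg

Gain crossover: |G(jω)| = 1 at ω ≈ 0.331 rad s⁻¹.
∠G(j0.331) = −90° − arctan(0.331/6.2) − arctan(0.331/39) ≈ -93.54°
PM = 180° + (-93.54°) = 86.46°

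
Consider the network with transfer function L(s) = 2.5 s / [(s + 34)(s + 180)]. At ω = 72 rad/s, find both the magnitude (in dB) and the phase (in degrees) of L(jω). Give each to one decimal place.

|j72| = 72
|j72 + 34| = √(72² + 34²) = 79.62
|j72 + 180| = √(72² + 180²) = 193.9
|L(j72)| = 2.5 × 72 / (79.62 × 193.9) = 0.011661
20 log₁₀(0.011661) = -38.67 dB
∠(j72) = 90.00°
∠(j72 + 34) = arctan(72/34) = 64.72°
∠(j72 + 180) = arctan(72/180) = 21.80°
∠L(j72) = 90.00° − (64.72° + 21.80°) = 3.48°

|L| = -38.7 dB, ∠L = 3.5 deg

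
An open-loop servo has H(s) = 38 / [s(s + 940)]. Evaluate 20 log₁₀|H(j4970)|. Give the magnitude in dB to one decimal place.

|j4970 + 940| = √(4970² + 940²) = 5058
|j4970| = 4970
|H(j4970)| = 38 / (5058 × 4970) = 1.5116e-06
20 log₁₀(1.5116e-06) = -116.41 dB

-116.4 dB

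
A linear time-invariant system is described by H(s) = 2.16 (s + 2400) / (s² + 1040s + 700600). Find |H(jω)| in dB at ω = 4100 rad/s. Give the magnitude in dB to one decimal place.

|j4100 + 2400| = √(4100² + 2400²) = 4751
|(j4100)² + 1040(j4100) + 700600| = |-1.6109e+07 + j4.264e+06| = 1.666e+07
|H(j4100)| = 2.16 × 4751 / 1.666e+07 = 0.00061579
20 log₁₀(0.00061579) = -64.21 dB

-64.2 dB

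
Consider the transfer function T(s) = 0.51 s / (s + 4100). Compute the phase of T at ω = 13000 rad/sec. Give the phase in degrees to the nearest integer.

∠(j13000) = 90.00°
∠(j13000 + 4100) = arctan(13000/4100) = 72.50°
∠T(j13000) = 90.00° − 72.50° = 17.50°

18°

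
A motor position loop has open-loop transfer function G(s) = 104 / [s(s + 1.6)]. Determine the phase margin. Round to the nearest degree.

9 deg

Gain crossover: |G(jω)| = 1 at ω ≈ 10.1 rad/sec.
∠G(j10.1) = −90° − arctan(10.1/1.6) ≈ -171.03°
PM = 180° + (-171.03°) = 8.97°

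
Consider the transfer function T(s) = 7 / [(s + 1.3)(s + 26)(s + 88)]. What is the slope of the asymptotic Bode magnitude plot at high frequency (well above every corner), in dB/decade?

-60 dB/decade

With 0 zeros and 3 poles, the high-frequency asymptotic slope is 20 × (0 − 3) = -60 dB/decade.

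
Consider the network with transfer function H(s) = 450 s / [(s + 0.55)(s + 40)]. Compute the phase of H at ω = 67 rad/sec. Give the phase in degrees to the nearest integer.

∠(j67) = 90.00°
∠(j67 + 0.55) = arctan(67/0.55) = 89.53°
∠(j67 + 40) = arctan(67/40) = 59.16°
∠H(j67) = 90.00° − (89.53° + 59.16°) = -58.69°

-59°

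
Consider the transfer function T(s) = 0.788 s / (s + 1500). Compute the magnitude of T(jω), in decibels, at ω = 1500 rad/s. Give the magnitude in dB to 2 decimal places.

-5.08 dB

|j1500| = 1500
|j1500 + 1500| = √(1500² + 1500²) = 2121
|T(j1500)| = 0.788 × 1500 / 2121 = 0.5572
20 log₁₀(0.5572) = -5.080 dB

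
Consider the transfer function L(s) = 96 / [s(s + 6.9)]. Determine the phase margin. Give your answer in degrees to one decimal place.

38.5°

Gain crossover: |L(jω)| = 1 at ω ≈ 8.67 rad/s.
∠L(j8.67) = −90° − arctan(8.67/6.9) ≈ -141.47°
PM = 180° + (-141.47°) = 38.53°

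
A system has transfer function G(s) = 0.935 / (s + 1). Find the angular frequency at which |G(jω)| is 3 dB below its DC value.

1 rad/sec

For a single-pole low-pass, the −3 dB point is at the pole: ω = 1 rad/sec.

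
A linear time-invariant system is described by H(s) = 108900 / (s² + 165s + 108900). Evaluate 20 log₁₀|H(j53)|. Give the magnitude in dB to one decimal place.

|(j53)² + 165(j53) + 108900| = |1.0609e+05 + j8745| = 1.065e+05
|H(j53)| = 108900 / 1.065e+05 = 1.023
20 log₁₀(1.023) = 0.20 dB

0.2 dB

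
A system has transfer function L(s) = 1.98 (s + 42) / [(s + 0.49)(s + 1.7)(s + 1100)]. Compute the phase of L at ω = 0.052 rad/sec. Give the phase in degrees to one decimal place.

∠(j0.052 + 42) = arctan(0.052/42) = 0.07°
∠(j0.052 + 0.49) = arctan(0.052/0.49) = 6.06°
∠(j0.052 + 1.7) = arctan(0.052/1.7) = 1.75°
∠(j0.052 + 1100) = arctan(0.052/1100) = 0.00°
∠L(j0.052) = 0.07° − (6.06° + 1.75° + 0.00°) = -7.74°

-7.7°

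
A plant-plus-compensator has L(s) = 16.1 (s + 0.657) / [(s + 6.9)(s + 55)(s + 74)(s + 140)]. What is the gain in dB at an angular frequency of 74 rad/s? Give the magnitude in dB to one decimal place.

|j74 + 0.657| = √(74² + 0.657²) = 74
|j74 + 6.9| = √(74² + 6.9²) = 74.32
|j74 + 55| = √(74² + 55²) = 92.2
|j74 + 74| = √(74² + 74²) = 104.7
|j74 + 140| = √(74² + 140²) = 158.4
|L(j74)| = 16.1 × 74 / (74.32 × 92.2 × 104.7 × 158.4) = 1.0492e-05
20 log₁₀(1.0492e-05) = -99.58 dB

-99.6 dB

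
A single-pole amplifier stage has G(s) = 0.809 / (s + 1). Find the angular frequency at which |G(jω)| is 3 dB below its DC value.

For a single-pole low-pass, the −3 dB point is at the pole: ω = 1 rad/s.

1 rad/s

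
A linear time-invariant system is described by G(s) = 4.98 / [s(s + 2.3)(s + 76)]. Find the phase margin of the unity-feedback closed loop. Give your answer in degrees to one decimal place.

Gain crossover: |G(jω)| = 1 at ω ≈ 0.0285 rad/s.
∠G(j0.0285) = −90° − arctan(0.0285/2.3) − arctan(0.0285/76) ≈ -90.73°
PM = 180° + (-90.73°) = 89.27°

89.3°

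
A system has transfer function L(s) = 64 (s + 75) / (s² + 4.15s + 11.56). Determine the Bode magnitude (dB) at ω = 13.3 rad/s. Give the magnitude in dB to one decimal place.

28.9 dB

|j13.3 + 75| = √(13.3² + 75²) = 76.17
|(j13.3)² + 4.15(j13.3) + 11.56| = |-165.33 + j55.195| = 174.3
|L(j13.3)| = 64 × 76.17 / 174.3 = 27.968
20 log₁₀(27.968) = 28.93 dB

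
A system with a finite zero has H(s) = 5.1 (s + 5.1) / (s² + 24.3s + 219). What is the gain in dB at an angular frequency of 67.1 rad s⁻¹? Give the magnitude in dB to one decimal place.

|j67.1 + 5.1| = √(67.1² + 5.1²) = 67.29
|(j67.1)² + 24.3(j67.1) + 219| = |-4283.4 + j1630.5| = 4583
|H(j67.1)| = 5.1 × 67.29 / 4583 = 0.074881
20 log₁₀(0.074881) = -22.51 dB

-22.5 dB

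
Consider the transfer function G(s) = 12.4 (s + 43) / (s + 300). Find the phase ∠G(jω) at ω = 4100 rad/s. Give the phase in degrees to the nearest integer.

∠(j4100 + 43) = arctan(4100/43) = 89.40°
∠(j4100 + 300) = arctan(4100/300) = 85.82°
∠G(j4100) = 89.40° − 85.82° = 3.58°

4°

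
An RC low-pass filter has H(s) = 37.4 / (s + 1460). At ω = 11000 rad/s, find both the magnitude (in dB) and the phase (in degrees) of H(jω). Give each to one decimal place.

|H| = -49.4 dB, ∠H = -82.4 deg

|j11000 + 1460| = √(11000² + 1460²) = 1.11e+04
|H(j11000)| = 37.4 / 1.11e+04 = 0.0033704
20 log₁₀(0.0033704) = -49.45 dB
∠(j11000 + 1460) = arctan(11000/1460) = 82.44°
∠H(j11000) = −82.44° = -82.44°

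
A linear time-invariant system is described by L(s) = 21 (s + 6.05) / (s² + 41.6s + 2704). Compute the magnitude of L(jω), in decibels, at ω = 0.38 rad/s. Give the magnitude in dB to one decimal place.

-26.5 dB

|j0.38 + 6.05| = √(0.38² + 6.05²) = 6.062
|(j0.38)² + 41.6(j0.38) + 2704| = |2703.9 + j15.808| = 2704
|L(j0.38)| = 21 × 6.062 / 2704 = 0.04708
20 log₁₀(0.04708) = -26.54 dB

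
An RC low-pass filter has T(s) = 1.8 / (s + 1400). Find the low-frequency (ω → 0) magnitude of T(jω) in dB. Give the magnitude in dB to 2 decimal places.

-57.82 dB

T(0) = 1.8 / 1400 = 0.0012857
20 log₁₀(0.0012857) = -57.817 dB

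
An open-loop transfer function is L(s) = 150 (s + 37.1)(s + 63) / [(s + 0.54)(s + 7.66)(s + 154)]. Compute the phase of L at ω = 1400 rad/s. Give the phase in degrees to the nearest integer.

-87°

∠(j1400 + 37.1) = arctan(1400/37.1) = 88.48°
∠(j1400 + 63) = arctan(1400/63) = 87.42°
∠(j1400 + 0.54) = arctan(1400/0.54) = 89.98°
∠(j1400 + 7.66) = arctan(1400/7.66) = 89.69°
∠(j1400 + 154) = arctan(1400/154) = 83.72°
∠L(j1400) = 88.48° + 87.42° − (89.98° + 89.69° + 83.72°) = -87.48°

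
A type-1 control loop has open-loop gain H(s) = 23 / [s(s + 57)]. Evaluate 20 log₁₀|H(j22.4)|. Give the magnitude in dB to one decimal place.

-35.5 dB

|j22.4 + 57| = √(22.4² + 57²) = 61.24
|j22.4| = 22.4
|H(j22.4)| = 23 / (61.24 × 22.4) = 0.016766
20 log₁₀(0.016766) = -35.51 dB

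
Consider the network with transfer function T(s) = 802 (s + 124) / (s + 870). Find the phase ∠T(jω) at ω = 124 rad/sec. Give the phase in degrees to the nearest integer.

∠(j124 + 124) = arctan(124/124) = 45.00°
∠(j124 + 870) = arctan(124/870) = 8.11°
∠T(j124) = 45.00° − 8.11° = 36.89°

37°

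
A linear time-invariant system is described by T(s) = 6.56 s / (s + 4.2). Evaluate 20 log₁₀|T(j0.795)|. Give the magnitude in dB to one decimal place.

1.7 dB

|j0.795| = 0.795
|j0.795 + 4.2| = √(0.795² + 4.2²) = 4.275
|T(j0.795)| = 6.56 × 0.795 / 4.275 = 1.22
20 log₁₀(1.22) = 1.73 dB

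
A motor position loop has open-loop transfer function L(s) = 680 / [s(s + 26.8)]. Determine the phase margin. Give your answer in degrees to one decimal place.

52.9 deg

Gain crossover: |L(jω)| = 1 at ω ≈ 20.2 rad/s.
∠L(j20.2) = −90° − arctan(20.2/26.8) ≈ -127.07°
PM = 180° + (-127.07°) = 52.93°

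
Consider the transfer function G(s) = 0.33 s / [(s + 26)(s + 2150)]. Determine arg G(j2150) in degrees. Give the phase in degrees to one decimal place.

-44.3°

∠(j2150) = 90.00°
∠(j2150 + 26) = arctan(2150/26) = 89.31°
∠(j2150 + 2150) = arctan(2150/2150) = 45.00°
∠G(j2150) = 90.00° − (89.31° + 45.00°) = -44.31°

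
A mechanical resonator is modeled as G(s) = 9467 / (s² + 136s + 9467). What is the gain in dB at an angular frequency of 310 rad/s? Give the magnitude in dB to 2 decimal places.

-20.15 dB

|(j310)² + 136(j310) + 9467| = |-86633 + j42160| = 9.635e+04
|G(j310)| = 9467 / 9.635e+04 = 0.098259
20 log₁₀(0.098259) = -20.153 dB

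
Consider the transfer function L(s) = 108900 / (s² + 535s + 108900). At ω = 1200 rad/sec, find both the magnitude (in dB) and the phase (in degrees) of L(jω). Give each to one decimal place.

|(j1200)² + 535(j1200) + 108900| = |-1.3311e+06 + j6.42e+05| = 1.478e+06
|L(j1200)| = 108900 / 1.478e+06 = 0.073689
20 log₁₀(0.073689) = -22.65 dB
∠[(j1200)² + 535(j1200) + 108900] = ∠[-1.3311e+06 + j6.42e+05] = 154.25°
∠L(j1200) = −154.25° = -154.25°

|L| = -22.7 dB, ∠L = -154.3°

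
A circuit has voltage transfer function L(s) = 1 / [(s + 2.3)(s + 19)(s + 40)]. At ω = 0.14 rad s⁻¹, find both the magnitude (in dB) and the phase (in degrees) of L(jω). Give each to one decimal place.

|L| = -64.9 dB, ∠L = -4.1°

|j0.14 + 2.3| = √(0.14² + 2.3²) = 2.304
|j0.14 + 19| = √(0.14² + 19²) = 19
|j0.14 + 40| = √(0.14² + 40²) = 40
|L(j0.14)| = 1 / (2.304 × 19 × 40) = 0.00057101
20 log₁₀(0.00057101) = -64.87 dB
∠(j0.14 + 2.3) = arctan(0.14/2.3) = 3.48°
∠(j0.14 + 19) = arctan(0.14/19) = 0.42°
∠(j0.14 + 40) = arctan(0.14/40) = 0.20°
∠L(j0.14) = − (3.48° + 0.42° + 0.20°) = -4.11°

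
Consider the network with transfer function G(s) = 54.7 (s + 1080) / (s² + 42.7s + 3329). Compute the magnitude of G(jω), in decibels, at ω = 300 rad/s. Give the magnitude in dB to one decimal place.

|j300 + 1080| = √(300² + 1080²) = 1121
|(j300)² + 42.7(j300) + 3329| = |-86671 + j12810| = 8.761e+04
|G(j300)| = 54.7 × 1121 / 8.761e+04 = 0.69982
20 log₁₀(0.69982) = -3.10 dB

-3.1 dB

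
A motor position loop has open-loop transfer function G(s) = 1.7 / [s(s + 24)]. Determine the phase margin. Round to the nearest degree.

90°

Gain crossover: |G(jω)| = 1 at ω ≈ 0.0708 rad/sec.
∠G(j0.0708) = −90° − arctan(0.0708/24) ≈ -90.17°
PM = 180° + (-90.17°) = 89.83°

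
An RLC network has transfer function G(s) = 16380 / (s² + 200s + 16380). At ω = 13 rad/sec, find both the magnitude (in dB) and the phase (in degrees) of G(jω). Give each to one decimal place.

|(j13)² + 200(j13) + 16380| = |16211 + j2600| = 1.642e+04
|G(j13)| = 16380 / 1.642e+04 = 0.99767
20 log₁₀(0.99767) = -0.02 dB
∠[(j13)² + 200(j13) + 16380] = ∠[16211 + j2600] = 9.11°
∠G(j13) = −9.11° = -9.11°

|G| = -0.0 dB, ∠G = -9.1°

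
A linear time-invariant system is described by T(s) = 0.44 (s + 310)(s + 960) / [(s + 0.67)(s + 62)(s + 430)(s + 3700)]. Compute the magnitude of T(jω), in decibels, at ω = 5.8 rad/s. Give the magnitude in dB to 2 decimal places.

-72.90 dB

|j5.8 + 310| = √(5.8² + 310²) = 310.1
|j5.8 + 960| = √(5.8² + 960²) = 960
|j5.8 + 0.67| = √(5.8² + 0.67²) = 5.839
|j5.8 + 62| = √(5.8² + 62²) = 62.27
|j5.8 + 430| = √(5.8² + 430²) = 430
|j5.8 + 3700| = √(5.8² + 3700²) = 3700
|T(j5.8)| = 0.44 × 310.1 × 960 / (5.839 × 62.27 × 430 × 3700) = 0.0002264
20 log₁₀(0.0002264) = -72.903 dB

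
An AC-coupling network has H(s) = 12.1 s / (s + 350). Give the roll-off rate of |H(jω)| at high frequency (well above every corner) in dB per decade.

With 1 zero and 1 pole, the high-frequency asymptotic slope is 20 × (1 − 1) = 0 dB/decade.

0 dB/decade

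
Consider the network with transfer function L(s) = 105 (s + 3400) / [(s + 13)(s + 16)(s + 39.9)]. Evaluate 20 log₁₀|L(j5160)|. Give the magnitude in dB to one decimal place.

|j5160 + 3400| = √(5160² + 3400²) = 6179
|j5160 + 13| = √(5160² + 13²) = 5160
|j5160 + 16| = √(5160² + 16²) = 5160
|j5160 + 39.9| = √(5160² + 39.9²) = 5160
|L(j5160)| = 105 × 6179 / (5160 × 5160 × 5160) = 4.7225e-06
20 log₁₀(4.7225e-06) = -106.52 dB

-106.5 dB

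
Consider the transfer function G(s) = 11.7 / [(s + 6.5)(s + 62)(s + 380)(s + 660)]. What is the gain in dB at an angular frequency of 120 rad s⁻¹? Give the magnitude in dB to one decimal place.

-171.4 dB

|j120 + 6.5| = √(120² + 6.5²) = 120.2
|j120 + 62| = √(120² + 62²) = 135.1
|j120 + 380| = √(120² + 380²) = 398.5
|j120 + 660| = √(120² + 660²) = 670.8
|G(j120)| = 11.7 / (120.2 × 135.1 × 398.5 × 670.8) = 2.6964e-09
20 log₁₀(2.6964e-09) = -171.38 dB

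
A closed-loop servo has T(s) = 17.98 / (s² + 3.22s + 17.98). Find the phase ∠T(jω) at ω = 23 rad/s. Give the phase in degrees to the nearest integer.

-172°

∠[(j23)² + 3.22(j23) + 17.98] = ∠[-511.02 + j74.06] = 171.75°
∠T(j23) = −171.75° = -171.75°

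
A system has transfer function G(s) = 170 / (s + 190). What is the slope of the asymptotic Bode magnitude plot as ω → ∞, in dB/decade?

-20 dB/decade

With 0 zeros and 1 pole, the high-frequency asymptotic slope is 20 × (0 − 1) = -20 dB/decade.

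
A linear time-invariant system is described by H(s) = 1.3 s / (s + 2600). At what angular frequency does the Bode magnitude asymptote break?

The single real pole at s = −2600 gives a corner at ω = 2600 rad/s.

2600 rad/s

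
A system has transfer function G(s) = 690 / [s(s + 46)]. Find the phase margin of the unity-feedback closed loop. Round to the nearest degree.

Gain crossover: |G(jω)| = 1 at ω ≈ 14.3 rad/s.
∠G(j14.3) = −90° − arctan(14.3/46) ≈ -107.29°
PM = 180° + (-107.29°) = 72.71°

73°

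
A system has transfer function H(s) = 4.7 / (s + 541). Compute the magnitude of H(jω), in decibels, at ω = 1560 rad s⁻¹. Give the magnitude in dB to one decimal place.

-50.9 dB

|j1560 + 541| = √(1560² + 541²) = 1651
|H(j1560)| = 4.7 / 1651 = 0.0028465
20 log₁₀(0.0028465) = -50.91 dB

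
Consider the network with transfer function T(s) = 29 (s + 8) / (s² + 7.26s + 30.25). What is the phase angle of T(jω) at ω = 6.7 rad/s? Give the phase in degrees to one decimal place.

-66.8 deg

∠(j6.7 + 8) = arctan(6.7/8) = 39.95°
∠[(j6.7)² + 7.26(j6.7) + 30.25] = ∠[-14.64 + j48.642] = 106.75°
∠T(j6.7) = 39.95° − 106.75° = -66.80°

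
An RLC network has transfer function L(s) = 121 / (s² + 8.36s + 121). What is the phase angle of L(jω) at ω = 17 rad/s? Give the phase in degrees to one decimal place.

-139.8°

∠[(j17)² + 8.36(j17) + 121] = ∠[-168 + j142.12] = 139.77°
∠L(j17) = −139.77° = -139.77°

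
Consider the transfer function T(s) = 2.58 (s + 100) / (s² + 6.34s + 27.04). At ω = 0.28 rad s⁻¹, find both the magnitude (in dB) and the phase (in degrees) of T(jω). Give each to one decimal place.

|T| = 19.6 dB, ∠T = -3.6°

|j0.28 + 100| = √(0.28² + 100²) = 100
|(j0.28)² + 6.34(j0.28) + 27.04| = |26.962 + j1.7752| = 27.02
|T(j0.28)| = 2.58 × 100 / 27.02 = 9.5485
20 log₁₀(9.5485) = 19.60 dB
∠(j0.28 + 100) = arctan(0.28/100) = 0.16°
∠[(j0.28)² + 6.34(j0.28) + 27.04] = ∠[26.962 + j1.7752] = 3.77°
∠T(j0.28) = 0.16° − 3.77° = -3.61°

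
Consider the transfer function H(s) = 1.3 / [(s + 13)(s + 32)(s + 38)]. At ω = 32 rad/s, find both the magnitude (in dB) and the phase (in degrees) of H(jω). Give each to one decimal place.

|H| = -95.5 dB, ∠H = -153.0°

|j32 + 13| = √(32² + 13²) = 34.54
|j32 + 32| = √(32² + 32²) = 45.25
|j32 + 38| = √(32² + 38²) = 49.68
|H(j32)| = 1.3 / (34.54 × 45.25 × 49.68) = 1.6741e-05
20 log₁₀(1.6741e-05) = -95.52 dB
∠(j32 + 13) = arctan(32/13) = 67.89°
∠(j32 + 32) = arctan(32/32) = 45.00°
∠(j32 + 38) = arctan(32/38) = 40.10°
∠H(j32) = − (67.89° + 45.00° + 40.10°) = -152.99°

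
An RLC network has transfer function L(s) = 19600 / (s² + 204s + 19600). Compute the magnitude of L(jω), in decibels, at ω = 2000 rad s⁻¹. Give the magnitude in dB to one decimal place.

-46.2 dB

|(j2000)² + 204(j2000) + 19600| = |-3.9804e+06 + j4.08e+05| = 4.001e+06
|L(j2000)| = 19600 / 4.001e+06 = 0.0048985
20 log₁₀(0.0048985) = -46.20 dB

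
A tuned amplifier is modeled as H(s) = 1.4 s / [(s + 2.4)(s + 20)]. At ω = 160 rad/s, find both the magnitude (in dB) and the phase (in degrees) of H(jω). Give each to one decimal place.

|j160| = 160
|j160 + 2.4| = √(160² + 2.4²) = 160
|j160 + 20| = √(160² + 20²) = 161.2
|H(j160)| = 1.4 × 160 / (160 × 161.2) = 0.0086815
20 log₁₀(0.0086815) = -41.23 dB
∠(j160) = 90.00°
∠(j160 + 2.4) = arctan(160/2.4) = 89.14°
∠(j160 + 20) = arctan(160/20) = 82.87°
∠H(j160) = 90.00° − (89.14° + 82.87°) = -82.02°

|H| = -41.2 dB, ∠H = -82.0°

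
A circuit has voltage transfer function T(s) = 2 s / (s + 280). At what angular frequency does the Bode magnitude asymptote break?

The single real pole at s = −280 gives a corner at ω = 280 rad s⁻¹.

280 rad s⁻¹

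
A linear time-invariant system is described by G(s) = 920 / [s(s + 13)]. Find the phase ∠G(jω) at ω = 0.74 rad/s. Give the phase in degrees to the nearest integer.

-93°

∠(j0.74 + 13) = arctan(0.74/13) = 3.26°
∠(j0.74) = 90.00°
∠G(j0.74) = − (3.26° + 90.00°) = -93.26°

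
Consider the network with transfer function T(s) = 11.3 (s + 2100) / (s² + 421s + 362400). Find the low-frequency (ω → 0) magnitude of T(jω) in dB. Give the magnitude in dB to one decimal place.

T(0) = 11.3 × 2100 / 362400 = 0.06548
20 log₁₀(0.06548) = -23.68 dB

-23.7 dB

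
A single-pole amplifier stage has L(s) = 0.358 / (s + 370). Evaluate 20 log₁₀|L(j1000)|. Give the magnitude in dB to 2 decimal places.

-69.48 dB

|j1000 + 370| = √(1000² + 370²) = 1066
|L(j1000)| = 0.358 / 1066 = 0.00033575
20 log₁₀(0.00033575) = -69.480 dB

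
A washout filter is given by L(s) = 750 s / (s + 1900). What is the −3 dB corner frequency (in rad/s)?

For a single-pole high-pass, the −3 dB point is at the pole: ω = 1900 rad/s.

1900 rad/s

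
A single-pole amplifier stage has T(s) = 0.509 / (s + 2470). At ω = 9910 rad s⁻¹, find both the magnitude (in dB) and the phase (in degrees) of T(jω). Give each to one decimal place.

|j9910 + 2470| = √(9910² + 2470²) = 1.021e+04
|T(j9910)| = 0.509 / 1.021e+04 = 4.9838e-05
20 log₁₀(4.9838e-05) = -86.05 dB
∠(j9910 + 2470) = arctan(9910/2470) = 76.00°
∠T(j9910) = −76.00° = -76.00°

|T| = -86.0 dB, ∠T = -76.0 deg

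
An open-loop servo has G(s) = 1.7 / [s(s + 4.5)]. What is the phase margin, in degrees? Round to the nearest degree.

Gain crossover: |G(jω)| = 1 at ω ≈ 0.376 rad/s.
∠G(j0.376) = −90° − arctan(0.376/4.5) ≈ -94.78°
PM = 180° + (-94.78°) = 85.22°

85 deg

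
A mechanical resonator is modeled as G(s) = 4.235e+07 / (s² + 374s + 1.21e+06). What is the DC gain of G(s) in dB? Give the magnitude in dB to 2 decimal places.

30.88 dB

G(0) = 4.235e+07 / 1.21e+06 = 35
20 log₁₀(35) = 30.881 dB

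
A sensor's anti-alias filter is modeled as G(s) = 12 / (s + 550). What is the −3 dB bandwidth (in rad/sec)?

550 rad/sec

For a single-pole low-pass, the −3 dB point is at the pole: ω = 550 rad/sec.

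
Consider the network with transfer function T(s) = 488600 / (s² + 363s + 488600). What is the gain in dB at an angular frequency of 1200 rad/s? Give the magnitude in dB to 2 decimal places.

|(j1200)² + 363(j1200) + 488600| = |-9.514e+05 + j4.356e+05| = 1.046e+06
|T(j1200)| = 488600 / 1.046e+06 = 0.46694
20 log₁₀(0.46694) = -6.615 dB

-6.61 dB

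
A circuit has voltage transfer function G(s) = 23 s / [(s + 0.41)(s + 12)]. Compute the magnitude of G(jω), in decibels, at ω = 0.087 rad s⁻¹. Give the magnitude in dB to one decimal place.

|j0.087| = 0.087
|j0.087 + 0.41| = √(0.087² + 0.41²) = 0.4191
|j0.087 + 12| = √(0.087² + 12²) = 12
|G(j0.087)| = 23 × 0.087 / (0.4191 × 12) = 0.39784
20 log₁₀(0.39784) = -8.01 dB

-8.0 dB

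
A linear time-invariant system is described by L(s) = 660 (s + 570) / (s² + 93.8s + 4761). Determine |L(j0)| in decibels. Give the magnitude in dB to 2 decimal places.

L(0) = 660 × 570 / 4761 = 79.017
20 log₁₀(79.017) = 37.954 dB

37.95 dB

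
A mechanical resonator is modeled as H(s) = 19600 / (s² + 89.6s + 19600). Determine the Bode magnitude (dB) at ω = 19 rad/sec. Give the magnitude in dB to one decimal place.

0.1 dB

|(j19)² + 89.6(j19) + 19600| = |19239 + j1702.4| = 1.931e+04
|H(j19)| = 19600 / 1.931e+04 = 1.0148
20 log₁₀(1.0148) = 0.13 dB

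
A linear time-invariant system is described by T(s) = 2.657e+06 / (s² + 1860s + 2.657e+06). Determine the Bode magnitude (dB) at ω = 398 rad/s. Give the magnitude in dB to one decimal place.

0.2 dB

|(j398)² + 1860(j398) + 2.657e+06| = |2.4986e+06 + j7.4028e+05| = 2.606e+06
|T(j398)| = 2.657e+06 / 2.606e+06 = 1.0196
20 log₁₀(1.0196) = 0.17 dB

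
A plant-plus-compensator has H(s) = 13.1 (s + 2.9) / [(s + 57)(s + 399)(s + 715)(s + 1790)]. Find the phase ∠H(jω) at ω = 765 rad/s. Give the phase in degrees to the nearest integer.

∠(j765 + 2.9) = arctan(765/2.9) = 89.78°
∠(j765 + 57) = arctan(765/57) = 85.74°
∠(j765 + 399) = arctan(765/399) = 62.45°
∠(j765 + 715) = arctan(765/715) = 46.93°
∠(j765 + 1790) = arctan(765/1790) = 23.14°
∠H(j765) = 89.78° − (85.74° + 62.45° + 46.93° + 23.14°) = -128.49°

-128°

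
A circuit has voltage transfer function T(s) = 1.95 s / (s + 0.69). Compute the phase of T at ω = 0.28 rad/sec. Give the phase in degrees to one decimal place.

67.9°

∠(j0.28) = 90.00°
∠(j0.28 + 0.69) = arctan(0.28/0.69) = 22.09°
∠T(j0.28) = 90.00° − 22.09° = 67.91°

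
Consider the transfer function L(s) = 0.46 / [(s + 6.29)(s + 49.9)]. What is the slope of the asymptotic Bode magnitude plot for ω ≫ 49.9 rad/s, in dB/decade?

With 0 zeros and 2 poles, the high-frequency asymptotic slope is 20 × (0 − 2) = -40 dB/decade.

-40 dB/decade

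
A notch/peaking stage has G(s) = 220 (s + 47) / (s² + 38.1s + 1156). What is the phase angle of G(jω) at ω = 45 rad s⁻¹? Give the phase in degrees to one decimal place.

-73.1°

∠(j45 + 47) = arctan(45/47) = 43.75°
∠[(j45)² + 38.1(j45) + 1156] = ∠[-869 + j1714.5] = 116.88°
∠G(j45) = 43.75° − 116.88° = -73.12°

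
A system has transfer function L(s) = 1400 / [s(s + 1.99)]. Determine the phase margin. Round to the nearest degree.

Gain crossover: |L(jω)| = 1 at ω ≈ 37.4 rad/s.
∠L(j37.4) = −90° − arctan(37.4/1.99) ≈ -176.95°
PM = 180° + (-176.95°) = 3.05°

3 deg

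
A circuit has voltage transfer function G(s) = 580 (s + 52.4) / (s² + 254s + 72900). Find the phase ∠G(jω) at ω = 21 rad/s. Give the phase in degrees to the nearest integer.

18°

∠(j21 + 52.4) = arctan(21/52.4) = 21.84°
∠[(j21)² + 254(j21) + 72900] = ∠[72459 + j5334] = 4.21°
∠G(j21) = 21.84° − 4.21° = 17.63°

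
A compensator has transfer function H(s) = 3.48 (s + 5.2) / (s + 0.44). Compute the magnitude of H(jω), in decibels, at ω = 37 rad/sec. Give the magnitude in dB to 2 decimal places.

10.92 dB

|j37 + 5.2| = √(37² + 5.2²) = 37.36
|j37 + 0.44| = √(37² + 0.44²) = 37
|H(j37)| = 3.48 × 37.36 / 37 = 3.514
20 log₁₀(3.514) = 10.916 dB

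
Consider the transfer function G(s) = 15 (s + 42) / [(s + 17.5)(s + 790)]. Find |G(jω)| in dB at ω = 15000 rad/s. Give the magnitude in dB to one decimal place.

|j15000 + 42| = √(15000² + 42²) = 1.5e+04
|j15000 + 17.5| = √(15000² + 17.5²) = 1.5e+04
|j15000 + 790| = √(15000² + 790²) = 1.502e+04
|G(j15000)| = 15 × 1.5e+04 / (1.5e+04 × 1.502e+04) = 0.00099862
20 log₁₀(0.00099862) = -60.01 dB

-60.0 dB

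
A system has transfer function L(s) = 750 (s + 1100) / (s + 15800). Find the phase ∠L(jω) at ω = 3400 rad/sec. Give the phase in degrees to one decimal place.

59.9°

∠(j3400 + 1100) = arctan(3400/1100) = 72.07°
∠(j3400 + 15800) = arctan(3400/15800) = 12.14°
∠L(j3400) = 72.07° − 12.14° = 59.93°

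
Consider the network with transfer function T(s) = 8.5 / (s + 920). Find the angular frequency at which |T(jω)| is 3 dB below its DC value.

For a single-pole low-pass, the −3 dB point is at the pole: ω = 920 rad/s.

920 rad/s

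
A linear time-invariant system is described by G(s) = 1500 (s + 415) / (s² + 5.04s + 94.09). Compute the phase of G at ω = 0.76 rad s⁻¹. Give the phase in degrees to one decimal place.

∠(j0.76 + 415) = arctan(0.76/415) = 0.10°
∠[(j0.76)² + 5.04(j0.76) + 94.09] = ∠[93.512 + j3.8304] = 2.35°
∠G(j0.76) = 0.10° − 2.35° = -2.24°

-2.2°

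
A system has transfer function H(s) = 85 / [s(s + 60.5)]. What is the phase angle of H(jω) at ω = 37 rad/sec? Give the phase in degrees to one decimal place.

∠(j37 + 60.5) = arctan(37/60.5) = 31.45°
∠(j37) = 90.00°
∠H(j37) = − (31.45° + 90.00°) = -121.45°

-121.4°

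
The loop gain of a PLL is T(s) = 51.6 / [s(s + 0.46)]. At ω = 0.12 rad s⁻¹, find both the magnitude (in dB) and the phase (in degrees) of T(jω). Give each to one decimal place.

|T| = 59.1 dB, ∠T = -104.6°

|j0.12 + 0.46| = √(0.12² + 0.46²) = 0.4754
|j0.12| = 0.12
|T(j0.12)| = 51.6 / (0.4754 × 0.12) = 904.51
20 log₁₀(904.51) = 59.13 dB
∠(j0.12 + 0.46) = arctan(0.12/0.46) = 14.62°
∠(j0.12) = 90.00°
∠T(j0.12) = − (14.62° + 90.00°) = -104.62°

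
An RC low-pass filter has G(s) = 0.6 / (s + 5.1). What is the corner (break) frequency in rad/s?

5.1 rad/s

The single real pole at s = −5.1 gives a corner at ω = 5.1 rad/s.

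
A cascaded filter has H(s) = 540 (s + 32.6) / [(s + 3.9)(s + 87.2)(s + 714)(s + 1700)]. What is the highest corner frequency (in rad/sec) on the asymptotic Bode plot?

1700 rad/sec

Break frequencies occur at each pole and zero magnitude: 3.9 rad/sec, 32.6 rad/sec, 87.2 rad/sec, 714 rad/sec, 1700 rad/sec.
The highest is 1700 rad/sec.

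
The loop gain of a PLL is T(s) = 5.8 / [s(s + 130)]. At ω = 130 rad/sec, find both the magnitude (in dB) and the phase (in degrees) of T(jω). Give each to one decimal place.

|j130 + 130| = √(130² + 130²) = 183.8
|j130| = 130
|T(j130)| = 5.8 / (183.8 × 130) = 0.00024268
20 log₁₀(0.00024268) = -72.30 dB
∠(j130 + 130) = arctan(130/130) = 45.00°
∠(j130) = 90.00°
∠T(j130) = − (45.00° + 90.00°) = -135.00°

|T| = -72.3 dB, ∠T = -135.0°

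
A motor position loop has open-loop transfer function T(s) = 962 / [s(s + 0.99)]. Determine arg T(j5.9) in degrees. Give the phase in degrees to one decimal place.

∠(j5.9 + 0.99) = arctan(5.9/0.99) = 80.47°
∠(j5.9) = 90.00°
∠T(j5.9) = − (80.47° + 90.00°) = -170.47°

-170.5 deg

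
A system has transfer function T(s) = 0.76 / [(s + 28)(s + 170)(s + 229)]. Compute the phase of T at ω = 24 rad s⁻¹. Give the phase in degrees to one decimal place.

-54.6°

∠(j24 + 28) = arctan(24/28) = 40.60°
∠(j24 + 170) = arctan(24/170) = 8.04°
∠(j24 + 229) = arctan(24/229) = 5.98°
∠T(j24) = − (40.60° + 8.04° + 5.98°) = -54.62°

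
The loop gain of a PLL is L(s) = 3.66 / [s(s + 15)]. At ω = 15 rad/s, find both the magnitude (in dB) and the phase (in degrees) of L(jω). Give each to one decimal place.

|j15 + 15| = √(15² + 15²) = 21.21
|j15| = 15
|L(j15)| = 3.66 / (21.21 × 15) = 0.011502
20 log₁₀(0.011502) = -38.78 dB
∠(j15 + 15) = arctan(15/15) = 45.00°
∠(j15) = 90.00°
∠L(j15) = − (45.00° + 90.00°) = -135.00°

|L| = -38.8 dB, ∠L = -135.0°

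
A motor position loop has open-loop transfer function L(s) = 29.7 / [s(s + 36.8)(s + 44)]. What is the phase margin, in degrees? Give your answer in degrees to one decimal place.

Gain crossover: |L(jω)| = 1 at ω ≈ 0.0183 rad/s.
∠L(j0.0183) = −90° − arctan(0.0183/36.8) − arctan(0.0183/44) ≈ -90.05°
PM = 180° + (-90.05°) = 89.95°

89.9 deg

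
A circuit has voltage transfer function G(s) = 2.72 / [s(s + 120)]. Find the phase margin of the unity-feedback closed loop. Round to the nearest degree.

Gain crossover: |G(jω)| = 1 at ω ≈ 0.0227 rad s⁻¹.
∠G(j0.0227) = −90° − arctan(0.0227/120) ≈ -90.01°
PM = 180° + (-90.01°) = 89.99°

90°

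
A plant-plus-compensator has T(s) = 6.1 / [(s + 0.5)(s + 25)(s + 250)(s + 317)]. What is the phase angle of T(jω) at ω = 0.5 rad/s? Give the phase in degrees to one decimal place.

-46.4°

∠(j0.5 + 0.5) = arctan(0.5/0.5) = 45.00°
∠(j0.5 + 25) = arctan(0.5/25) = 1.15°
∠(j0.5 + 250) = arctan(0.5/250) = 0.11°
∠(j0.5 + 317) = arctan(0.5/317) = 0.09°
∠T(j0.5) = − (45.00° + 1.15° + 0.11° + 0.09°) = -46.35°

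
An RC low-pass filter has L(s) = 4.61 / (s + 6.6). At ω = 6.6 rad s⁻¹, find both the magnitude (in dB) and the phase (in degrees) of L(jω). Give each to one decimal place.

|j6.6 + 6.6| = √(6.6² + 6.6²) = 9.334
|L(j6.6)| = 4.61 / 9.334 = 0.4939
20 log₁₀(0.4939) = -6.13 dB
∠(j6.6 + 6.6) = arctan(6.6/6.6) = 45.00°
∠L(j6.6) = −45.00° = -45.00°

|L| = -6.1 dB, ∠L = -45.0 deg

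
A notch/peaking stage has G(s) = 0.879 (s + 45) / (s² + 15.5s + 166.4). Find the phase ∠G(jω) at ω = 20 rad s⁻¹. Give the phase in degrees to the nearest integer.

∠(j20 + 45) = arctan(20/45) = 23.96°
∠[(j20)² + 15.5(j20) + 166.4] = ∠[-233.6 + j310] = 127.00°
∠G(j20) = 23.96° − 127.00° = -103.04°

-103°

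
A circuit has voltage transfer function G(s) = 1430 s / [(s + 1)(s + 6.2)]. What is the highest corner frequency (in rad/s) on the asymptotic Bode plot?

Break frequencies occur at each pole and zero magnitude: 1 rad/s, 6.2 rad/s.
The highest is 6.2 rad/s.

6.2 rad/s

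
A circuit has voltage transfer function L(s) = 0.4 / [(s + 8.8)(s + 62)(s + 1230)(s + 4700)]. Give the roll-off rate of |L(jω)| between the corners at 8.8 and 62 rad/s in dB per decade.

In this band the factors already past their corner are: pole at 8.8; net slope = -20 dB/decade.

-20 dB/decade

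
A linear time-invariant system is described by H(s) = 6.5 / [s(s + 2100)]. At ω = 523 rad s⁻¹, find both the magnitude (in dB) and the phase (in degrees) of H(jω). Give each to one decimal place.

|j523 + 2100| = √(523² + 2100²) = 2164
|j523| = 523
|H(j523)| = 6.5 / (2164 × 523) = 5.7428e-06
20 log₁₀(5.7428e-06) = -104.82 dB
∠(j523 + 2100) = arctan(523/2100) = 13.98°
∠(j523) = 90.00°
∠H(j523) = − (13.98° + 90.00°) = -103.98°

|H| = -104.8 dB, ∠H = -104.0°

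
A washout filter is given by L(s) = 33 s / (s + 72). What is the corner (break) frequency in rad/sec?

72 rad/sec

The single real pole at s = −72 gives a corner at ω = 72 rad/sec.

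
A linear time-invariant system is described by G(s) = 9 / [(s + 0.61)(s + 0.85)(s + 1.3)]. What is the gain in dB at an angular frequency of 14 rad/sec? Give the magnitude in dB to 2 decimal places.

-49.74 dB

|j14 + 0.61| = √(14² + 0.61²) = 14.01
|j14 + 0.85| = √(14² + 0.85²) = 14.03
|j14 + 1.3| = √(14² + 1.3²) = 14.06
|G(j14)| = 9 / (14.01 × 14.03 × 14.06) = 0.0032567
20 log₁₀(0.0032567) = -49.744 dB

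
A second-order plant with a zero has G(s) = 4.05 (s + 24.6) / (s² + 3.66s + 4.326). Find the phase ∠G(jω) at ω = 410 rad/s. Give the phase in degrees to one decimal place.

-92.9 deg

∠(j410 + 24.6) = arctan(410/24.6) = 86.57°
∠[(j410)² + 3.66(j410) + 4.326] = ∠[-1.681e+05 + j1500.6] = 179.49°
∠G(j410) = 86.57° − 179.49° = -92.92°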